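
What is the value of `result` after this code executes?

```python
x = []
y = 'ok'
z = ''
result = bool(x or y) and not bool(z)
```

x = []; y = 'ok'; z = ''; result = True

True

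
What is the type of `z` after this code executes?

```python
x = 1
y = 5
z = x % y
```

int % int = int

int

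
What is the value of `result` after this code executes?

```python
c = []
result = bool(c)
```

c = []; result = False

False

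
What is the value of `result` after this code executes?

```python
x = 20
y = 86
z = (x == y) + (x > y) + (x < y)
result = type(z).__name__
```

x is int; y is int; z is int; result = 'int'

'int'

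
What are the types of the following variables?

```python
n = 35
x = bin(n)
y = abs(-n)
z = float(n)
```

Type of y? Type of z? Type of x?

abs() of int returns int; float() returns float; bin() returns str

int, float, str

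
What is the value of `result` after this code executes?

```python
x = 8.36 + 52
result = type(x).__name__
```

x is float; result = 'float'

'float'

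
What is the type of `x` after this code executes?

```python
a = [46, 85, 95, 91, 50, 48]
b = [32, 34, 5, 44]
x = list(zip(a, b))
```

list(zip()) returns a list of tuples

list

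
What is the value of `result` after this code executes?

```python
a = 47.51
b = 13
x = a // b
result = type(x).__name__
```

a is float; b is int; x is float; result = 'float'

'float'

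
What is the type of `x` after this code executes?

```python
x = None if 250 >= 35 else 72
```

250 >= 35 is True, so the if branch is taken

NoneType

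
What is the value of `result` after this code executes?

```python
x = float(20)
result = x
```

x = 20.0; result = 20.0

20.0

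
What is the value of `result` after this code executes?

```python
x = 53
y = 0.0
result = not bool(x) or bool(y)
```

x = 53; y = 0.0; result = False

False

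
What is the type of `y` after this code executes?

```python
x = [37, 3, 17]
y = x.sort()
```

list.sort() returns None (mutates in place)

NoneType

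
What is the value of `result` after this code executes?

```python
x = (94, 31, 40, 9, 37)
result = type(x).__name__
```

x is tuple; result = 'tuple'

'tuple'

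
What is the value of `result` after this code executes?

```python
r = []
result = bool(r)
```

r = []; result = False

False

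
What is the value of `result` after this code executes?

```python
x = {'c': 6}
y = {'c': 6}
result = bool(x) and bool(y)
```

x = {'c': 6}; y = {'c': 6}; result = True

True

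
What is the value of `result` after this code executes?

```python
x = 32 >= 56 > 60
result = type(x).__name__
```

x is bool; result = 'bool'

'bool'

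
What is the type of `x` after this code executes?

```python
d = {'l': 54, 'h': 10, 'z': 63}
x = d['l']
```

Accessing dict[str, int] with str key returns int

int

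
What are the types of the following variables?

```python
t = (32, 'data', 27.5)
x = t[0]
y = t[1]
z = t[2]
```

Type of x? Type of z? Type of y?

tuple[0] is int; tuple[2] is float; tuple[1] is str

int, float, str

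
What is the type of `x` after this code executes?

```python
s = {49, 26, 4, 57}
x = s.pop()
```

Popping from set[int] returns int

int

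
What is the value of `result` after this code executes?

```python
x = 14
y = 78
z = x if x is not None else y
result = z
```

x = 14; y = 78; z = 14; result = 14

14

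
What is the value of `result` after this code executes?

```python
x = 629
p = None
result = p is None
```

x = 629; p = None; result = True

True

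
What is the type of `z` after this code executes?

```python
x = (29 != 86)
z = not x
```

'not' returns bool

bool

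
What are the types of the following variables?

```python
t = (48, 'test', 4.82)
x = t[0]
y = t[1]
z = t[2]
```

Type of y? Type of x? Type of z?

tuple[1] is str; tuple[0] is int; tuple[2] is float

str, int, float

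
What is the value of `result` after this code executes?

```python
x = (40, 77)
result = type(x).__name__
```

x is tuple; result = 'tuple'

'tuple'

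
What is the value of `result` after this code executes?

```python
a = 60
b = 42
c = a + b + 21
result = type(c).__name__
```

a is int; b is int; c is int; result = 'int'

'int'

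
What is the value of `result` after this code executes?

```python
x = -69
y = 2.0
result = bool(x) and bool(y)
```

x = -69; y = 2.0; result = True

True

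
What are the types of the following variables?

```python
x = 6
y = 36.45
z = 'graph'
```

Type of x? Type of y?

x is assigned a bare integer (no decimal point), so it is an int; y is assigned a number with a decimal point, so it is a float

int, float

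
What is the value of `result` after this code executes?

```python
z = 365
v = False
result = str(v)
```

z = 365; v = False; result = 'False'

'False'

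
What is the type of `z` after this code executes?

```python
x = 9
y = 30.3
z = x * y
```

int * float = float

float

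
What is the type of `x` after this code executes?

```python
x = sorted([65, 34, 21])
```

sorted() always returns list

list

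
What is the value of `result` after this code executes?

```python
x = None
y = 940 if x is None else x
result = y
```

x = None; y = 940; result = 940

940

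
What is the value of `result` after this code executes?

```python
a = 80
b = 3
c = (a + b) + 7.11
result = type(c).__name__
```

a is int; b is int; c is float; result = 'float'

'float'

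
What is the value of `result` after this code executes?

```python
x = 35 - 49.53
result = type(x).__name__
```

x is float; result = 'float'

'float'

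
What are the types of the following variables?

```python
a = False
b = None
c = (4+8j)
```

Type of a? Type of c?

a is assigned the constant False, which has type bool; c is assigned (4+8j), an int plus an imaginary literal (j suffix), which evaluates to complex

bool, complex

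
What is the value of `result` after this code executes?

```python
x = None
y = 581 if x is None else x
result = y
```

x = None; y = 581; result = 581

581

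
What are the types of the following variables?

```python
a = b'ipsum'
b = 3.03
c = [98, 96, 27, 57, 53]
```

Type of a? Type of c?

a is assigned a bytes literal (b'...' prefix); c is assigned a list literal (square brackets)

bytes, list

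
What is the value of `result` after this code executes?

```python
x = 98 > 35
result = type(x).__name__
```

x is bool; result = 'bool'

'bool'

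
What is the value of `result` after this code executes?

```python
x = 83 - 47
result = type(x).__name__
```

x is int; result = 'int'

'int'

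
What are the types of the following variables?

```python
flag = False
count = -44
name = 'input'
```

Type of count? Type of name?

count is assigned a bare integer (no decimal point), so it is an int; name is assigned a quoted string literal, so it is a str

int, str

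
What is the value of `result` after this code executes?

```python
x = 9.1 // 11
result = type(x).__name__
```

x is float; result = 'float'

'float'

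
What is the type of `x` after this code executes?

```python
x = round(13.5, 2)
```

round() with decimal places returns float

float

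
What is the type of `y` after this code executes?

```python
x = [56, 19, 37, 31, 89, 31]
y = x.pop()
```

list.pop() returns the popped element

int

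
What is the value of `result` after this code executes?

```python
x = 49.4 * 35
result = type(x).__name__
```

x is float; result = 'float'

'float'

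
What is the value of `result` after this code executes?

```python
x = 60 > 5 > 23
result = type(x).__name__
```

x is bool; result = 'bool'

'bool'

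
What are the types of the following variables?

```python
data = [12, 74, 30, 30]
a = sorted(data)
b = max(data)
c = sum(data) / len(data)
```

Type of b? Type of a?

max of ints returns int; sorted() returns list

int, list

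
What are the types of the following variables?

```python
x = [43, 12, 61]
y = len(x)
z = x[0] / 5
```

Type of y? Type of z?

len() returns int; int / int = float

int, float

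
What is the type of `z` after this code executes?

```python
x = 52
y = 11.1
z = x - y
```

int - float = float

float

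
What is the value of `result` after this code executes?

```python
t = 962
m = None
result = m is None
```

t = 962; m = None; result = True

True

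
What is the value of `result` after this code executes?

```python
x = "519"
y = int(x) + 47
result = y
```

x = '519'; y = 566; result = 566

566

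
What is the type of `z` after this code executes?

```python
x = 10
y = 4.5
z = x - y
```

int - float = float

float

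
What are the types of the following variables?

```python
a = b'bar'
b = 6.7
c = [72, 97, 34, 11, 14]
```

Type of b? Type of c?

b is assigned a number with a decimal point, so it is a float; c is assigned a list literal (square brackets)

float, list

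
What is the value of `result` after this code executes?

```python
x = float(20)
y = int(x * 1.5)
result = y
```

x = 20.0; y = 30; result = 30

30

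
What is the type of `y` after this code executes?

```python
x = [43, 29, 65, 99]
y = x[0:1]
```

Slicing a list returns a list

list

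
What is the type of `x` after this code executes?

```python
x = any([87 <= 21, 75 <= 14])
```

any() returns bool

bool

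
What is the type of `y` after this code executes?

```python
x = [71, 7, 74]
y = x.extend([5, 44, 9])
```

list.extend() returns None

NoneType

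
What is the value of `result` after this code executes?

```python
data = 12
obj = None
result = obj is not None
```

data = 12; obj = None; result = False

False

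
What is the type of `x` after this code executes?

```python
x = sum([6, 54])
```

sum() of ints returns int

int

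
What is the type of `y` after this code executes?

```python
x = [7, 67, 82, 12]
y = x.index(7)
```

list.index() returns int

int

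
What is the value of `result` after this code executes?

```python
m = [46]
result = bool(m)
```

m = [46]; result = True

True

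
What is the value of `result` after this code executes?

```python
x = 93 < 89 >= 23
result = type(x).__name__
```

x is bool; result = 'bool'

'bool'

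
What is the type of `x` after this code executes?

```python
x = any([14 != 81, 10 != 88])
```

any() returns bool

bool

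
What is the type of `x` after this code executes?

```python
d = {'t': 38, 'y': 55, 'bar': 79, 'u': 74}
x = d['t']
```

Accessing dict[str, int] with str key returns int

int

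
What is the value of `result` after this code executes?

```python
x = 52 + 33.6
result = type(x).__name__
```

x is float; result = 'float'

'float'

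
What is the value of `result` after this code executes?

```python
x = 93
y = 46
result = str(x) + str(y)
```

x = 93; y = 46; result = '9346'

'9346'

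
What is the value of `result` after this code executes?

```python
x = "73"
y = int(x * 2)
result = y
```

x = '73'; y = 7373; result = 7373

7373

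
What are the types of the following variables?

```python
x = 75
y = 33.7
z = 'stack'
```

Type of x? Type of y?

x is assigned a bare integer (no decimal point), so it is an int; y is assigned a number with a decimal point, so it is a float

int, float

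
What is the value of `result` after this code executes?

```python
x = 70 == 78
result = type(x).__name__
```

x is bool; result = 'bool'

'bool'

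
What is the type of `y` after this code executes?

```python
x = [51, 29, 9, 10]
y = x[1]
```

Indexing list[int] returns int

int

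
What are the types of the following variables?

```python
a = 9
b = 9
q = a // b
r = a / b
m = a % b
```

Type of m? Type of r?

% of ints returns int; / returns float

int, float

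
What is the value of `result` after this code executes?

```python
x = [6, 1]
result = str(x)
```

x = [6, 1]; result = '[6, 1]'

'[6, 1]'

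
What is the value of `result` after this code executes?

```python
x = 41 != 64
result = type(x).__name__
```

x is bool; result = 'bool'

'bool'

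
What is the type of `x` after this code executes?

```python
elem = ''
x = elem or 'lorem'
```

'or' returns first truthy value (str)

str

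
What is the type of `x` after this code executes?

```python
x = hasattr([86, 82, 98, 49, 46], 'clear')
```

hasattr() returns bool

bool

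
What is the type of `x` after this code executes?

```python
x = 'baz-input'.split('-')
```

str.split() returns list

list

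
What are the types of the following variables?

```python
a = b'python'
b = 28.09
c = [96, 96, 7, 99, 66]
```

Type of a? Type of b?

a is assigned a bytes literal (b'...' prefix); b is assigned a number with a decimal point, so it is a float

bytes, float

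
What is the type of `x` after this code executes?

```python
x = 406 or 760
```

'or' returns first truthy value (int)

int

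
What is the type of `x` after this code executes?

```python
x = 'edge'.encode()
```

str.encode() returns bytes

bytes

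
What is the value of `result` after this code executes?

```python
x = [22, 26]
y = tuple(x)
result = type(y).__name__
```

x is list; y is tuple; result = 'tuple'

'tuple'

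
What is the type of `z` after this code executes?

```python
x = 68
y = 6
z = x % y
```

int % int = int

int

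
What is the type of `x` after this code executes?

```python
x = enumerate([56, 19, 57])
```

enumerate() returns an enumerate object

enumerate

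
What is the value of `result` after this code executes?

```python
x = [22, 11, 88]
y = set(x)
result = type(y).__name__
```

x is list; y is set; result = 'set'

'set'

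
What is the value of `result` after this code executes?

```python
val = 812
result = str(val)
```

val = 812; result = '812'

'812'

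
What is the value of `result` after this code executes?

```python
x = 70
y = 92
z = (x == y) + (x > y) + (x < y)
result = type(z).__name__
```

x is int; y is int; z is int; result = 'int'

'int'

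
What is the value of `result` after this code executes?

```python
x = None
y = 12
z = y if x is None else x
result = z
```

x = None; y = 12; z = 12; result = 12

12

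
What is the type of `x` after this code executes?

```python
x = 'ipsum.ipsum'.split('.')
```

str.split() returns list

list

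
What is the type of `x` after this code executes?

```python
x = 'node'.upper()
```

str.upper() returns str

str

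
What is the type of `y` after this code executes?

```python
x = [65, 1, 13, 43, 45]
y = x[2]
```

Indexing list[int] returns int

int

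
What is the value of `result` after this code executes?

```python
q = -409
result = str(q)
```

q = -409; result = '-409'

'-409'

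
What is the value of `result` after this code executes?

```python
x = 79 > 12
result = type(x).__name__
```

x is bool; result = 'bool'

'bool'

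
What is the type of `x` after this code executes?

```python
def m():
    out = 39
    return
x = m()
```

Bare return returns None

NoneType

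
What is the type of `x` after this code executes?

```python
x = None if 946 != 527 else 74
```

946 != 527 is True, so the if branch is taken

NoneType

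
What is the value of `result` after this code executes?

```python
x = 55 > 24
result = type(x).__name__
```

x is bool; result = 'bool'

'bool'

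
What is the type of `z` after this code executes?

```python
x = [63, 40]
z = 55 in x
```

'in' operator returns bool

bool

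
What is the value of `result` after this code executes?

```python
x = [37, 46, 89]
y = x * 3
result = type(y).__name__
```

x is list; y is list; result = 'list'

'list'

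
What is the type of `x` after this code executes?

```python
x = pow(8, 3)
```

pow(int, int) returns int

int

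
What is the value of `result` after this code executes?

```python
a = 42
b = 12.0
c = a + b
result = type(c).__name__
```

a is int; b is float; c is float; result = 'float'

'float'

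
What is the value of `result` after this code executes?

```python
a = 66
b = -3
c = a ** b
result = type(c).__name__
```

a is int; b is int; c is float; result = 'float'

'float'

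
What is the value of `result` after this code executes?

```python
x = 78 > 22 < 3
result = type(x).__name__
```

x is bool; result = 'bool'

'bool'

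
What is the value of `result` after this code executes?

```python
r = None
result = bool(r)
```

r = None; result = False

False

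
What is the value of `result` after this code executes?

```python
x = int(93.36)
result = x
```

x = 93; result = 93

93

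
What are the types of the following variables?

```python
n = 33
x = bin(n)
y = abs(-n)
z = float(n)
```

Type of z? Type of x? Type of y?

float() returns float; bin() returns str; abs() of int returns int

float, str, int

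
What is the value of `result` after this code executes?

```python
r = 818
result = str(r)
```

r = 818; result = '818'

'818'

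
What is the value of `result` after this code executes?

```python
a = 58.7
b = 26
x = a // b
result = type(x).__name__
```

a is float; b is int; x is float; result = 'float'

'float'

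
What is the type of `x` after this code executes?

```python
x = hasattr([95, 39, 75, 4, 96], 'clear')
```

hasattr() returns bool

bool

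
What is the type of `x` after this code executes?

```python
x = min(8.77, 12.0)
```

min() of floats returns float

float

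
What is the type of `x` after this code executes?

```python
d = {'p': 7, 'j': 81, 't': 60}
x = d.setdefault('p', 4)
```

dict.setdefault() returns the (existing or default) value

int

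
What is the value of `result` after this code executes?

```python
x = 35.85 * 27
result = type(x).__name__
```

x is float; result = 'float'

'float'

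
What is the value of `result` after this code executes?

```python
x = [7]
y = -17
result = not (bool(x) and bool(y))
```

x = [7]; y = -17; result = False

False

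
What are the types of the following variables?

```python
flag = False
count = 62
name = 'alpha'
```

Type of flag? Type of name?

flag is assigned the constant False, which has type bool; name is assigned a quoted string literal, so it is a str

bool, str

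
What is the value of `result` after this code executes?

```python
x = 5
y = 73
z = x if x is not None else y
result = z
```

x = 5; y = 73; z = 5; result = 5

5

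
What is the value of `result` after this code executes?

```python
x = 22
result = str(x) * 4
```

x = 22; result = '22222222'

'22222222'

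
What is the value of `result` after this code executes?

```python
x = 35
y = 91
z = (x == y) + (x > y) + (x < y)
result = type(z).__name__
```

x is int; y is int; z is int; result = 'int'

'int'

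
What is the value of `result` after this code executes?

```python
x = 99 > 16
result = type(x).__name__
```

x is bool; result = 'bool'

'bool'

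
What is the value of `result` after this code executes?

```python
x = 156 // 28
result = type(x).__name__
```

x is int; result = 'int'

'int'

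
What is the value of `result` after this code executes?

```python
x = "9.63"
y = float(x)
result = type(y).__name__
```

x is str; y is float; result = 'float'

'float'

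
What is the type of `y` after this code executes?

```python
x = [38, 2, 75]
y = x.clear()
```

list.clear() returns None

NoneType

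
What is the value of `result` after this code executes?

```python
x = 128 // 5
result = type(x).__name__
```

x is int; result = 'int'

'int'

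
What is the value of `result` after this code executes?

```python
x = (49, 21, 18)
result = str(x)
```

x = (49, 21, 18); result = '(49, 21, 18)'

'(49, 21, 18)'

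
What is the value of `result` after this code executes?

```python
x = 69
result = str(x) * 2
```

x = 69; result = '6969'

'6969'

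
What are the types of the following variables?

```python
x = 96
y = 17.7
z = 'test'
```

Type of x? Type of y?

x is assigned a bare integer (no decimal point), so it is an int; y is assigned a number with a decimal point, so it is a float

int, float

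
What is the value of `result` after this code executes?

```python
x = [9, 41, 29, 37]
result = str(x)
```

x = [9, 41, 29, 37]; result = '[9, 41, 29, 37]'

'[9, 41, 29, 37]'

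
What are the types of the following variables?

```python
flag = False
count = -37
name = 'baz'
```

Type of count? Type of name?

count is assigned a bare integer (no decimal point), so it is an int; name is assigned a quoted string literal, so it is a str

int, str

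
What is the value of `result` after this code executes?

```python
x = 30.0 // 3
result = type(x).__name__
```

x is float; result = 'float'

'float'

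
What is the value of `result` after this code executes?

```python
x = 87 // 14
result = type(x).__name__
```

x is int; result = 'int'

'int'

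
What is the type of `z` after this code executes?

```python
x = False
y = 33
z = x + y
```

bool + int = int (bool is subclass of int)

int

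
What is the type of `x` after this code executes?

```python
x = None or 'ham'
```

'or' with None returns the other truthy value (str)

str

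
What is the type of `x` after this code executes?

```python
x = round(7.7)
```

round() with no decimal places returns int

int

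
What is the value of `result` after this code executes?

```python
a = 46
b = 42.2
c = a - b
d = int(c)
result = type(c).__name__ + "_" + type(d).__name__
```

a is int; b is float; c is float; d is int; result = 'float_int'

'float_int'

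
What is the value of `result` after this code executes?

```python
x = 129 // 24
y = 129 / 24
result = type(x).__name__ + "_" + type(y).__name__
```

x is int; y is float; result = 'int_float'

'int_float'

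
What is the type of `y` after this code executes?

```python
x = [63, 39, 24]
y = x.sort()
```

list.sort() returns None (mutates in place)

NoneType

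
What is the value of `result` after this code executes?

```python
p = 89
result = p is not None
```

p = 89; result = True

True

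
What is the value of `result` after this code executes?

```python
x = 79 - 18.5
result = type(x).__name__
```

x is float; result = 'float'

'float'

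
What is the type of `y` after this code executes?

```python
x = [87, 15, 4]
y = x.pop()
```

list.pop() returns the popped element

int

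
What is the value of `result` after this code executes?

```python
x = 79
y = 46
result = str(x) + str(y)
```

x = 79; y = 46; result = '7946'

'7946'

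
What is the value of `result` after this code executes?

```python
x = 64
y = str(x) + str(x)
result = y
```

x = 64; y = '6464'; result = '6464'

'6464'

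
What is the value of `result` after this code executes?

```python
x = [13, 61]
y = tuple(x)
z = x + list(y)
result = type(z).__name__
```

x is list; y is tuple; z is list; result = 'list'

'list'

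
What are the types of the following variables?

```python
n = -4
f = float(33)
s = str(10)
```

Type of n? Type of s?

n is assigned a bare integer (no decimal point), so it is an int; s is assigned the result of calling str(), which returns a str

int, str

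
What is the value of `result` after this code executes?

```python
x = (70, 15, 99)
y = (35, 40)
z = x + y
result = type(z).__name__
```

x is tuple; y is tuple; z is tuple; result = 'tuple'

'tuple'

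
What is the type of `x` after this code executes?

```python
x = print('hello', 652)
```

print() returns None

NoneType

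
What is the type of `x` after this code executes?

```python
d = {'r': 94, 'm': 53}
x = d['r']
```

Accessing dict[str, int] with str key returns int

int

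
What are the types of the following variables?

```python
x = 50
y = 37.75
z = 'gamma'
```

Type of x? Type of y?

x is assigned a bare integer (no decimal point), so it is an int; y is assigned a number with a decimal point, so it is a float

int, float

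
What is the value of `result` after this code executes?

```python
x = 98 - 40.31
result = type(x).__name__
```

x is float; result = 'float'

'float'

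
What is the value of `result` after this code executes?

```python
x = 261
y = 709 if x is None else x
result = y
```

x = 261; y = 261; result = 261

261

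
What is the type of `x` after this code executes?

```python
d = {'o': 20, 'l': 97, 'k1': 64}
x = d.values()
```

.values() returns dict_values view

dict_values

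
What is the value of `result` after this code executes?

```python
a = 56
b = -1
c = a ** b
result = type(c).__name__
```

a is int; b is int; c is float; result = 'float'

'float'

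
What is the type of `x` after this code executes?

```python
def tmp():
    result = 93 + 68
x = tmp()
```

Function without return returns None

NoneType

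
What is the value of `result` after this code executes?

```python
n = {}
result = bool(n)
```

n = {}; result = False

False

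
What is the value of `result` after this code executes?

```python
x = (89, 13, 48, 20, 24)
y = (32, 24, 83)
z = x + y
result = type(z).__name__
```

x is tuple; y is tuple; z is tuple; result = 'tuple'

'tuple'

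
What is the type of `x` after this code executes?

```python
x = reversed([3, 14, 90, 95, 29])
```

reversed() on a list returns list_reverseiterator

list_reverseiterator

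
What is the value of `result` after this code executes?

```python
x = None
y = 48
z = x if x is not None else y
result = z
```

x = None; y = 48; z = 48; result = 48

48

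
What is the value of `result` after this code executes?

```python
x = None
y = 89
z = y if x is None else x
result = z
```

x = None; y = 89; z = 89; result = 89

89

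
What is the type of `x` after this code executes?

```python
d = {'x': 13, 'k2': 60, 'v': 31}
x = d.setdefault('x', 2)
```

dict.setdefault() returns the (existing or default) value

int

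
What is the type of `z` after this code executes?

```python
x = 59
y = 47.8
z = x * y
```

int * float = float

float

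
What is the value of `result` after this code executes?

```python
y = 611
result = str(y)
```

y = 611; result = '611'

'611'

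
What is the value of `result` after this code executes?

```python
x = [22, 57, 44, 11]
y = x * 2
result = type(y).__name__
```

x is list; y is list; result = 'list'

'list'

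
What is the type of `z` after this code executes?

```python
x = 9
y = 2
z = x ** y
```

positive int ** positive int = int

int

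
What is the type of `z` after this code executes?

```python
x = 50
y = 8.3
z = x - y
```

int - float = float

float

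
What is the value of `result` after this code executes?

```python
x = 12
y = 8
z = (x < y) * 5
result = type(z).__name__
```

x is int; y is int; z is int; result = 'int'

'int'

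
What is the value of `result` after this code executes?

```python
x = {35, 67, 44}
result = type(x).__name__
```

x is set; result = 'set'

'set'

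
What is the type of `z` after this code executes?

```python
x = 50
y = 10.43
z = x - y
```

int - float = float

float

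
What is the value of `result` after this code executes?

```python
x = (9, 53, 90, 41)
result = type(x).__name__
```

x is tuple; result = 'tuple'

'tuple'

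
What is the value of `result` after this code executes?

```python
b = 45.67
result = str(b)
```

b = 45.67; result = '45.67'

'45.67'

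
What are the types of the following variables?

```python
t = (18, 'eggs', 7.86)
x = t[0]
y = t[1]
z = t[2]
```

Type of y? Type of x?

tuple[1] is str; tuple[0] is int

str, int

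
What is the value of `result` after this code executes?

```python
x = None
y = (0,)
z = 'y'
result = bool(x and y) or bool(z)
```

x = None; y = (0,); z = 'y'; result = True

True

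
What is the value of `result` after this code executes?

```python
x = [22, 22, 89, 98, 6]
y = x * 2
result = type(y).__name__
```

x is list; y is list; result = 'list'

'list'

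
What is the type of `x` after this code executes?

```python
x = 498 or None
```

'or' returns first truthy value

int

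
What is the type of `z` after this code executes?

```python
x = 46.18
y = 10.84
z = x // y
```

float // float = float

float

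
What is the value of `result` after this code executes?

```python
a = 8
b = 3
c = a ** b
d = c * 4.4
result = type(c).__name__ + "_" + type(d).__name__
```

a is int; b is int; c is int; d is float; result = 'int_float'

'int_float'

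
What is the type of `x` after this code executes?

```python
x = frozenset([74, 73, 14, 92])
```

frozenset() returns frozenset

frozenset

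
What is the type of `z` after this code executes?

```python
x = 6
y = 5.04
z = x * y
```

int * float = float

float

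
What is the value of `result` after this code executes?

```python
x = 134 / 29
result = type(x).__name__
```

x is float; result = 'float'

'float'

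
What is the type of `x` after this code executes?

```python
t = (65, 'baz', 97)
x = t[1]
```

Index 1 of tuple is a str literal

str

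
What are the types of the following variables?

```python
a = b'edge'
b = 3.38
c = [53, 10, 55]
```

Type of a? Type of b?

a is assigned a bytes literal (b'...' prefix); b is assigned a number with a decimal point, so it is a float

bytes, float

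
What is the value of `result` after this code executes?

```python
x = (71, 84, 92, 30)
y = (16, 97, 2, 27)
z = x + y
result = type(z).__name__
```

x is tuple; y is tuple; z is tuple; result = 'tuple'

'tuple'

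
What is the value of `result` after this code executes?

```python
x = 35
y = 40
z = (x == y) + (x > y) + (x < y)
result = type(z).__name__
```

x is int; y is int; z is int; result = 'int'

'int'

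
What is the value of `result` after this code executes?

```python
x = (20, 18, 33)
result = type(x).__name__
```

x is tuple; result = 'tuple'

'tuple'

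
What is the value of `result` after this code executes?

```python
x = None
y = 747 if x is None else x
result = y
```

x = None; y = 747; result = 747

747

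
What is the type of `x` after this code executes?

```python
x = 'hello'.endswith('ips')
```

str.endswith() returns bool

bool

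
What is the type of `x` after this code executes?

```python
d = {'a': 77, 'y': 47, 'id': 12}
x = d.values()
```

.values() returns dict_values view

dict_values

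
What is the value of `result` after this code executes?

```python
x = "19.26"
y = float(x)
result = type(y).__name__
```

x is str; y is float; result = 'float'

'float'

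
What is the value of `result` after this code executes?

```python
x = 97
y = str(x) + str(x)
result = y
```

x = 97; y = '9797'; result = '9797'

'9797'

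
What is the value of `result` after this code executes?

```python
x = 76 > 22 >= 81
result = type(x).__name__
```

x is bool; result = 'bool'

'bool'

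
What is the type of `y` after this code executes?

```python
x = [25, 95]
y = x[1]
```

Indexing list[int] returns int

int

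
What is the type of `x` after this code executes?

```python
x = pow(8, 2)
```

pow(int, int) returns int

int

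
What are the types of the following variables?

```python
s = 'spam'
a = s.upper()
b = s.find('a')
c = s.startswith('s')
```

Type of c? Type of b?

startswith() returns bool; find() returns int

bool, int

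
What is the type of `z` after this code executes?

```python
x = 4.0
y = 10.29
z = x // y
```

float // float = float

float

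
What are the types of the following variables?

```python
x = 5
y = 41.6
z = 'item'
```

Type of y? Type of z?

y is assigned a number with a decimal point, so it is a float; z is assigned a quoted string literal, so it is a str

float, str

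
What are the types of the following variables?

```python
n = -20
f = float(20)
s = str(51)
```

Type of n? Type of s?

n is assigned a bare integer (no decimal point), so it is an int; s is assigned the result of calling str(), which returns a str

int, str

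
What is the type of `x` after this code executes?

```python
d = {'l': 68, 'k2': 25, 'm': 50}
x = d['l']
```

Accessing dict[str, int] with str key returns int

int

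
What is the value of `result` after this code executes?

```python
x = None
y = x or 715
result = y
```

x = None; y = 715; result = 715

715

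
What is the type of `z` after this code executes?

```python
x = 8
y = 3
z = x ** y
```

positive int ** positive int = int

int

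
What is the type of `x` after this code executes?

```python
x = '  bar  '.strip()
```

str.strip() returns str

str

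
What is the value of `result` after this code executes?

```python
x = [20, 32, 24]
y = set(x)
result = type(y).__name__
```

x is list; y is set; result = 'set'

'set'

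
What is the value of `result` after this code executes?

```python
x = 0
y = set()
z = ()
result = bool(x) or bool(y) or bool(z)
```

x = 0; y = set(); z = (); result = False

False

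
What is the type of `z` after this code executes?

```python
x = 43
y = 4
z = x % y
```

int % int = int

int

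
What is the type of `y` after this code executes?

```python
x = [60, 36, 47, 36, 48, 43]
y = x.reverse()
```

list.reverse() returns None

NoneType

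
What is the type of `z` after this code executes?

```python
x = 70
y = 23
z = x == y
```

Equality comparison returns bool

bool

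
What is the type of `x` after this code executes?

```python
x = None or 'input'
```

'or' with None returns the other truthy value (str)

str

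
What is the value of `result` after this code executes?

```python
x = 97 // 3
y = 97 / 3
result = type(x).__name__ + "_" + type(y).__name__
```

x is int; y is float; result = 'int_float'

'int_float'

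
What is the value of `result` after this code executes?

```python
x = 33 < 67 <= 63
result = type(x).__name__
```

x is bool; result = 'bool'

'bool'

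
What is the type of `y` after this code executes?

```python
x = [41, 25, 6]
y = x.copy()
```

list.copy() returns list

list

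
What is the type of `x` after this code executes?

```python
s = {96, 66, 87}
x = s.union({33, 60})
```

set.union() returns a new set

set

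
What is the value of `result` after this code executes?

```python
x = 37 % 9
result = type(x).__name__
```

x is int; result = 'int'

'int'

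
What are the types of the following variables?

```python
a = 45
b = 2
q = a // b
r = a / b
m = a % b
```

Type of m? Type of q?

% of ints returns int; // returns int

int, int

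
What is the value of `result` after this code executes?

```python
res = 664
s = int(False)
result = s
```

res = 664; s = 0; result = 0

0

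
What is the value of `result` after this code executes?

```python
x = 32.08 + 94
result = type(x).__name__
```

x is float; result = 'float'

'float'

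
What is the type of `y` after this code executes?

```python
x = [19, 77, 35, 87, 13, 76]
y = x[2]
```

Indexing list[int] returns int

int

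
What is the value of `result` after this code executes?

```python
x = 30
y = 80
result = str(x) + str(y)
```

x = 30; y = 80; result = '3080'

'3080'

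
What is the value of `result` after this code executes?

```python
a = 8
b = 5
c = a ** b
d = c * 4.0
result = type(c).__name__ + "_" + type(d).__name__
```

a is int; b is int; c is int; d is float; result = 'int_float'

'int_float'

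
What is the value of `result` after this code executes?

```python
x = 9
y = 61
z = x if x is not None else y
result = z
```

x = 9; y = 61; z = 9; result = 9

9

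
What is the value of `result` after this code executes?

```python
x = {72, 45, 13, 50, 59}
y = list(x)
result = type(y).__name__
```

x is set; y is list; result = 'list'

'list'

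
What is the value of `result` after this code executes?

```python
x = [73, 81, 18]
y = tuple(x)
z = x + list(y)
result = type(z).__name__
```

x is list; y is tuple; z is list; result = 'list'

'list'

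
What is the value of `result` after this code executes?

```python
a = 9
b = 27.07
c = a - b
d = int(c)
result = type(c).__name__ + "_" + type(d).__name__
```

a is int; b is float; c is float; d is int; result = 'float_int'

'float_int'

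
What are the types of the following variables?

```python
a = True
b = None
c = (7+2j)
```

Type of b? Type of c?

b is assigned None, whose type is NoneType; c is assigned (7+2j), an int plus an imaginary literal (j suffix), which evaluates to complex

NoneType, complex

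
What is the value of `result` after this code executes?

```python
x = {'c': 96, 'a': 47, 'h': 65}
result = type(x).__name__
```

x is dict; result = 'dict'

'dict'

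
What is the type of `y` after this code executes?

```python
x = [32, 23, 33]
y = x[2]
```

Indexing list[int] returns int

int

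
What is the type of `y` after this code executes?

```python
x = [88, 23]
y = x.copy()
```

list.copy() returns list

list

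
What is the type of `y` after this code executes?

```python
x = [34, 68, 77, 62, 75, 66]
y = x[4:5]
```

Slicing a list returns a list

list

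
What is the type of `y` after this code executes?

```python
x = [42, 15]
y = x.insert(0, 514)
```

list.insert() returns None

NoneType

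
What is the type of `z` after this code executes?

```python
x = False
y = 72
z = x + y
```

bool + int = int (bool is subclass of int)

int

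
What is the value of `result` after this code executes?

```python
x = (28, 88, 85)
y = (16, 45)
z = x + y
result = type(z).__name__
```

x is tuple; y is tuple; z is tuple; result = 'tuple'

'tuple'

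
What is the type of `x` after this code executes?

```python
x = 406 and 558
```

'and' with truthy values returns last operand (int)

int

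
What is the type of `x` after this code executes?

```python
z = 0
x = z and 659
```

'and' returns first falsy value (0 is int)

int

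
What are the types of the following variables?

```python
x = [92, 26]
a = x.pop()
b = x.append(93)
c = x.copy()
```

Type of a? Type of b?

pop() returns element; append() returns None

int, NoneType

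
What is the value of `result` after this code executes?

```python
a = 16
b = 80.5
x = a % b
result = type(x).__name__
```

a is int; b is float; x is float; result = 'float'

'float'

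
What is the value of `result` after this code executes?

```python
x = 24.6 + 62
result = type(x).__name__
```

x is float; result = 'float'

'float'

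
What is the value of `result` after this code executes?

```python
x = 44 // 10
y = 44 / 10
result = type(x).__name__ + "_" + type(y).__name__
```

x is int; y is float; result = 'int_float'

'int_float'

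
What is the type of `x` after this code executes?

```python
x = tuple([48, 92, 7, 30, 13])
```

tuple() constructor returns tuple

tuple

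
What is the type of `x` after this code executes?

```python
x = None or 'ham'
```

'or' with None returns the other truthy value (str)

str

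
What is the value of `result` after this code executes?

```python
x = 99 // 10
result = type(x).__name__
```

x is int; result = 'int'

'int'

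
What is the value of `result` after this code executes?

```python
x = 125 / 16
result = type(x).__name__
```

x is float; result = 'float'

'float'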